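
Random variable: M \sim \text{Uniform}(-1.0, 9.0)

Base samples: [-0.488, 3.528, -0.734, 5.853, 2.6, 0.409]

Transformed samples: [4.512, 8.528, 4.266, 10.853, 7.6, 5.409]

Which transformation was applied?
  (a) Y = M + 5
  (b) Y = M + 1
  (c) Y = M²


Checking option (a) Y = M + 5:
  M = -0.488 -> Y = 4.512 ✓
  M = 3.528 -> Y = 8.528 ✓
  M = -0.734 -> Y = 4.266 ✓
All samples match this transformation.

(a) M + 5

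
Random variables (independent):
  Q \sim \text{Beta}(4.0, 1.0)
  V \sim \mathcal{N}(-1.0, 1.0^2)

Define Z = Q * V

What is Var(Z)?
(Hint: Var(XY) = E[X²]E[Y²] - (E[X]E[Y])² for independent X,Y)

Var(XY) = E[X²]E[Y²] - (E[X]E[Y])²
E[Q] = 0.8, Var(Q) = 0.026666667
E[V] = -1, Var(V) = 1
E[Q²] = 0.026666667 + 0.8² = 0.66666667
E[V²] = 1 + (-1)² = 2
Var(Z) = 0.66666667*2 - (0.8*(-1))²
= 1.3333333 - 0.64 = 0.69333333

0.69333333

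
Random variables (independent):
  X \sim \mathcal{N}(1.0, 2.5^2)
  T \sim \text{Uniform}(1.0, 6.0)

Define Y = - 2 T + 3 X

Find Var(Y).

For independent RVs: Var(aX + bY) = a²Var(X) + b²Var(Y)
Var(X) = 6.25
Var(T) = 2.0833333
Var(Y) = 3²*6.25 + (-2)²*2.0833333
= 9*6.25 + 4*2.0833333 = 64.583333

64.583333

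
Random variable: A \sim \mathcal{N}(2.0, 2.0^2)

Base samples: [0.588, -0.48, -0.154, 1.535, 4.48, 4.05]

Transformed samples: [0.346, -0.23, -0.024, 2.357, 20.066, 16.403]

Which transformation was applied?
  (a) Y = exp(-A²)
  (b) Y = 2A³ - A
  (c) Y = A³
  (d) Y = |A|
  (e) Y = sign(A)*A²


Checking option (e) Y = sign(A)*A²:
  A = 0.588 -> Y = 0.346 ✓
  A = -0.48 -> Y = -0.23 ✓
  A = -0.154 -> Y = -0.024 ✓
All samples match this transformation.

(e) sign(A)*A²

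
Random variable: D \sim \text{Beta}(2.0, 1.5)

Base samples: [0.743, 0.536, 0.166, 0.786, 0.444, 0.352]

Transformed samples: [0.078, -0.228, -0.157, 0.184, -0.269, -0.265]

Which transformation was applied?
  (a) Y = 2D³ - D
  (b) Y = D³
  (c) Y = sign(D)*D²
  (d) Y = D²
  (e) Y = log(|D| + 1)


Checking option (a) Y = 2D³ - D:
  D = 0.743 -> Y = 0.078 ✓
  D = 0.536 -> Y = -0.228 ✓
  D = 0.166 -> Y = -0.157 ✓
All samples match this transformation.

(a) 2D³ - D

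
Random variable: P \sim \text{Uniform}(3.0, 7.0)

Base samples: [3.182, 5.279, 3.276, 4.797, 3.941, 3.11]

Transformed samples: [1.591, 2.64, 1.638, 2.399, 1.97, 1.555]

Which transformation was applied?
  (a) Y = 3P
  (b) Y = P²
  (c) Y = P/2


Checking option (c) Y = P/2:
  P = 3.182 -> Y = 1.591 ✓
  P = 5.279 -> Y = 2.64 ✓
  P = 3.276 -> Y = 1.638 ✓
All samples match this transformation.

(c) P/2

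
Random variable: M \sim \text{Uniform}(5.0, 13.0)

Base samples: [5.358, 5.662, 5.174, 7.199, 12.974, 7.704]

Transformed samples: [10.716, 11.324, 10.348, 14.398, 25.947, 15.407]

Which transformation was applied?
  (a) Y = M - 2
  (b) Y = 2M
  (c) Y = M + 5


Checking option (b) Y = 2M:
  M = 5.358 -> Y = 10.716 ✓
  M = 5.662 -> Y = 11.324 ✓
  M = 5.174 -> Y = 10.348 ✓
All samples match this transformation.

(b) 2M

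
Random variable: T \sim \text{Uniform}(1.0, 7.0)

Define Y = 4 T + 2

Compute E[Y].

For Y = 4T + 2:
E[Y] = 4 * E[T] + 2
E[T] = (1 + 7)/2 = 4
E[Y] = 4 * 4 + 2 = 18

18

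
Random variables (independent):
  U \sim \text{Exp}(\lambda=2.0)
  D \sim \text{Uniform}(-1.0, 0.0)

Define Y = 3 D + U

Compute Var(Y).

For independent RVs: Var(aX + bY) = a²Var(X) + b²Var(Y)
Var(U) = 0.25
Var(D) = 0.083333333
Var(Y) = 1²*0.25 + 3²*0.083333333
= 1*0.25 + 9*0.083333333 = 1

1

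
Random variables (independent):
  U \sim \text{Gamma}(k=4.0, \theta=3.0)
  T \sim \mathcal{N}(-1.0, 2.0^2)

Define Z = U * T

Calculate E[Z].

For independent RVs: E[XY] = E[X]*E[Y]
E[U] = 12
E[T] = -1
E[Z] = 12 * (-1) = -12

-12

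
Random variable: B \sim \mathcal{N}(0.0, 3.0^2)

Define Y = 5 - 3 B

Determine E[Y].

For Y = -3B + 5:
E[Y] = -3 * E[B] + 5
E[B] = 0.0 = 0
E[Y] = -3 * 0 + 5 = 5

5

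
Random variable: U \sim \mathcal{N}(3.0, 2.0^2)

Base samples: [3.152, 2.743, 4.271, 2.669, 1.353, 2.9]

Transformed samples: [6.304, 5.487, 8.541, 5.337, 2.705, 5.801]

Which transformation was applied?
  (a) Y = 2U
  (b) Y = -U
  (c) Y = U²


Checking option (a) Y = 2U:
  U = 3.152 -> Y = 6.304 ✓
  U = 2.743 -> Y = 5.487 ✓
  U = 4.271 -> Y = 8.541 ✓
All samples match this transformation.

(a) 2U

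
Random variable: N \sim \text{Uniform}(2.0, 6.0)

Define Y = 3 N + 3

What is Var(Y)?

For Y = aN + b: Var(Y) = a² * Var(N)
Var(N) = (6 - 2)^2/12 = 1.3333333
Var(Y) = 3² * 1.3333333 = 9 * 1.3333333 = 12

12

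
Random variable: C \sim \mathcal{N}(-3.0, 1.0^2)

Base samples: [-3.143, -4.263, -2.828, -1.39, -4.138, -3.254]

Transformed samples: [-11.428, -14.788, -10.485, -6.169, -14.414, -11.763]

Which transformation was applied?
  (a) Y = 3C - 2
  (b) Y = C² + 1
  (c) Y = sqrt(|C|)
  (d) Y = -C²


Checking option (a) Y = 3C - 2:
  C = -3.143 -> Y = -11.428 ✓
  C = -4.263 -> Y = -14.788 ✓
  C = -2.828 -> Y = -10.485 ✓
All samples match this transformation.

(a) 3C - 2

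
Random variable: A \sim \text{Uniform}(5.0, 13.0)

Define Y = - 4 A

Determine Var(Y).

For Y = aA + b: Var(Y) = a² * Var(A)
Var(A) = (13 - 5)^2/12 = 5.3333333
Var(Y) = (-4)² * 5.3333333 = 16 * 5.3333333 = 85.333333

85.333333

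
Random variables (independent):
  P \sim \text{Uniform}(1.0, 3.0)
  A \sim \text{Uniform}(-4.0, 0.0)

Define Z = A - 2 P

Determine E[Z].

E[Z] = -2*E[P] + 1*E[A]
E[P] = 2
E[A] = -2
E[Z] = -2*2 + 1*(-2) = -6

-6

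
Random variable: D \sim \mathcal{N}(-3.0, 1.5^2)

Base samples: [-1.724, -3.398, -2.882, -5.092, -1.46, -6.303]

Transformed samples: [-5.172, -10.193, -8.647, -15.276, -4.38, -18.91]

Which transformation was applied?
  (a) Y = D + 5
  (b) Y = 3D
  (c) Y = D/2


Checking option (b) Y = 3D:
  D = -1.724 -> Y = -5.172 ✓
  D = -3.398 -> Y = -10.193 ✓
  D = -2.882 -> Y = -8.647 ✓
All samples match this transformation.

(b) 3D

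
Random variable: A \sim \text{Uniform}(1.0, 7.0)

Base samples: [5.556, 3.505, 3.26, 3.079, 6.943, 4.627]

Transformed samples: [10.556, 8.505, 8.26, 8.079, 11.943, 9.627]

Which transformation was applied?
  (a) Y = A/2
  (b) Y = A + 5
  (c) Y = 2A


Checking option (b) Y = A + 5:
  A = 5.556 -> Y = 10.556 ✓
  A = 3.505 -> Y = 8.505 ✓
  A = 3.26 -> Y = 8.26 ✓
All samples match this transformation.

(b) A + 5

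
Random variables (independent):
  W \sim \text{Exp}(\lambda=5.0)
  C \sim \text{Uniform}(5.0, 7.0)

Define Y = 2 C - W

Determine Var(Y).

For independent RVs: Var(aX + bY) = a²Var(X) + b²Var(Y)
Var(W) = 0.04
Var(C) = 0.33333333
Var(Y) = (-1)²*0.04 + 2²*0.33333333
= 1*0.04 + 4*0.33333333 = 1.3733333

1.3733333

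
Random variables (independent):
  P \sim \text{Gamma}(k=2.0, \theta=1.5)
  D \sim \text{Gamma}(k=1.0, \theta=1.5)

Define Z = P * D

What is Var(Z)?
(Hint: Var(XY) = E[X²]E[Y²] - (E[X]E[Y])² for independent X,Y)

Var(XY) = E[X²]E[Y²] - (E[X]E[Y])²
E[P] = 3, Var(P) = 4.5
E[D] = 1.5, Var(D) = 2.25
E[P²] = 4.5 + 3² = 13.5
E[D²] = 2.25 + 1.5² = 4.5
Var(Z) = 13.5*4.5 - (3*1.5)²
= 60.75 - 20.25 = 40.5

40.5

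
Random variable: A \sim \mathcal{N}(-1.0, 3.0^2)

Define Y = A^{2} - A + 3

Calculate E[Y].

E[Y] = 1*E[A²] - 1*E[A] + 3
E[A] = -1
E[A²] = Var(A) + (E[A])² = 9 + 1 = 10
E[Y] = 1*10 - 1*(-1) + 3 = 14

14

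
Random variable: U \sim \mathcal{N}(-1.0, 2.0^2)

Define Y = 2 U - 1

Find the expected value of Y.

For Y = 2U - 1:
E[Y] = 2 * E[U] - 1
E[U] = -1.0 = -1
E[Y] = 2 * (-1) - 1 = -3

-3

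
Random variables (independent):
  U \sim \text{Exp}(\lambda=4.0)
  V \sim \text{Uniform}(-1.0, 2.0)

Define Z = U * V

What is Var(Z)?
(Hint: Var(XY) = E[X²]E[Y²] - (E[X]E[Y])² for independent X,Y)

Var(XY) = E[X²]E[Y²] - (E[X]E[Y])²
E[U] = 0.25, Var(U) = 0.0625
E[V] = 0.5, Var(V) = 0.75
E[U²] = 0.0625 + 0.25² = 0.125
E[V²] = 0.75 + 0.5² = 1
Var(Z) = 0.125*1 - (0.25*0.5)²
= 0.125 - 0.015625 = 0.109375

0.109375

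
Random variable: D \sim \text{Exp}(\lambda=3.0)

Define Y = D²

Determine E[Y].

E[D²] = Var(D) + (E[D])² = 0.11111111 + 0.11111111 = 0.22222222

0.22222222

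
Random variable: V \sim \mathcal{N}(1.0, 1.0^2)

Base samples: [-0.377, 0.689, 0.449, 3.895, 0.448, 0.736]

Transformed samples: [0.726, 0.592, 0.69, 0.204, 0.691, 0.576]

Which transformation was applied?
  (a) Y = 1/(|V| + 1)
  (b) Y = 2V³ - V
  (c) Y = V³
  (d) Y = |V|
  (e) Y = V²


Checking option (a) Y = 1/(|V| + 1):
  V = -0.377 -> Y = 0.726 ✓
  V = 0.689 -> Y = 0.592 ✓
  V = 0.449 -> Y = 0.69 ✓
All samples match this transformation.

(a) 1/(|V| + 1)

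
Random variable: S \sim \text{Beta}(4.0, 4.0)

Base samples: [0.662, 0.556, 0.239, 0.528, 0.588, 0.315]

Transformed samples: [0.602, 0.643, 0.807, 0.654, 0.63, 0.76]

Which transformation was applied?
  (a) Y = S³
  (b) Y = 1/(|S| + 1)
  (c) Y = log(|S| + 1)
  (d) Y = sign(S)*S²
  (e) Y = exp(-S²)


Checking option (b) Y = 1/(|S| + 1):
  S = 0.662 -> Y = 0.602 ✓
  S = 0.556 -> Y = 0.643 ✓
  S = 0.239 -> Y = 0.807 ✓
All samples match this transformation.

(b) 1/(|S| + 1)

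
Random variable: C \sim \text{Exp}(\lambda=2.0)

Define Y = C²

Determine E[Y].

Using E[X²] = Var(X) + (E[X])²:
E[C] = 0.5
Var(C) = 1/2.0^2 = 0.25
E[C²] = 0.25 + 0.5² = 0.25 + 0.25 = 0.5

0.5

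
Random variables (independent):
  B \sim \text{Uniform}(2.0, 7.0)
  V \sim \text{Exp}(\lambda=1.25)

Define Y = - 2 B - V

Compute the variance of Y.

For independent RVs: Var(aX + bY) = a²Var(X) + b²Var(Y)
Var(B) = 2.0833333
Var(V) = 0.64
Var(Y) = (-2)²*2.0833333 + (-1)²*0.64
= 4*2.0833333 + 1*0.64 = 8.9733333

8.9733333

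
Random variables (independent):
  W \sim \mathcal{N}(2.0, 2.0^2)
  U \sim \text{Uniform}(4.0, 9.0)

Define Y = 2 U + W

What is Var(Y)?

For independent RVs: Var(aX + bY) = a²Var(X) + b²Var(Y)
Var(W) = 4
Var(U) = 2.0833333
Var(Y) = 1²*4 + 2²*2.0833333
= 1*4 + 4*2.0833333 = 12.333333

12.333333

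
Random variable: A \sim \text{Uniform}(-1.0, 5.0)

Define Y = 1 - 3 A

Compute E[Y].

For Y = -3A + 1:
E[Y] = -3 * E[A] + 1
E[A] = (-1 + 5)/2 = 2
E[Y] = -3 * 2 + 1 = -5

-5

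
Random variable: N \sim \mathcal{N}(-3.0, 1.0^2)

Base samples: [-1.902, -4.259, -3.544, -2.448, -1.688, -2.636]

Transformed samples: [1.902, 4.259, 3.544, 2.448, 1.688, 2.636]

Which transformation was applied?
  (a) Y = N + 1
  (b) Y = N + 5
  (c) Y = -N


Checking option (c) Y = -N:
  N = -1.902 -> Y = 1.902 ✓
  N = -4.259 -> Y = 4.259 ✓
  N = -3.544 -> Y = 3.544 ✓
All samples match this transformation.

(c) -N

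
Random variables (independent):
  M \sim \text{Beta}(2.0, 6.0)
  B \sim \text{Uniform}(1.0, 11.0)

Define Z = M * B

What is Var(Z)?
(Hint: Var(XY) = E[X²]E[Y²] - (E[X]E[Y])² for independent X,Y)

Var(XY) = E[X²]E[Y²] - (E[X]E[Y])²
E[M] = 0.25, Var(M) = 0.020833333
E[B] = 6, Var(B) = 8.3333333
E[M²] = 0.020833333 + 0.25² = 0.083333333
E[B²] = 8.3333333 + 6² = 44.333333
Var(Z) = 0.083333333*44.333333 - (0.25*6)²
= 3.6944444 - 2.25 = 1.4444444

1.4444444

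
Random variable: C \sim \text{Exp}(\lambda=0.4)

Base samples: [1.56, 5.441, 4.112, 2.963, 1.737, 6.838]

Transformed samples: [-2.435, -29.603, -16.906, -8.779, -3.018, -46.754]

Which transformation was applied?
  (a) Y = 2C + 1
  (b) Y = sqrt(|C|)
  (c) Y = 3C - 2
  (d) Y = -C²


Checking option (d) Y = -C²:
  C = 1.56 -> Y = -2.435 ✓
  C = 5.441 -> Y = -29.603 ✓
  C = 4.112 -> Y = -16.906 ✓
All samples match this transformation.

(d) -C²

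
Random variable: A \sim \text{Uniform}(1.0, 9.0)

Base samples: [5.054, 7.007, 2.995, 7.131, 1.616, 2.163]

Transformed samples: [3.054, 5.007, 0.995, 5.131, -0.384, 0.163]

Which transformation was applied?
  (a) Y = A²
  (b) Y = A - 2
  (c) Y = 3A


Checking option (b) Y = A - 2:
  A = 5.054 -> Y = 3.054 ✓
  A = 7.007 -> Y = 5.007 ✓
  A = 2.995 -> Y = 0.995 ✓
All samples match this transformation.

(b) A - 2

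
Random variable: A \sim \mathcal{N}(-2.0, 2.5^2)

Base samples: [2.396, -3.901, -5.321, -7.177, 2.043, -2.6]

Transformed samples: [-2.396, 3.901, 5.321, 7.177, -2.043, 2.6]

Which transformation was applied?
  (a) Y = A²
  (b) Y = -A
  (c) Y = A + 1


Checking option (b) Y = -A:
  A = 2.396 -> Y = -2.396 ✓
  A = -3.901 -> Y = 3.901 ✓
  A = -5.321 -> Y = 5.321 ✓
All samples match this transformation.

(b) -A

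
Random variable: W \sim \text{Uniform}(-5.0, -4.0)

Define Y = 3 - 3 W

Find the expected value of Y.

For Y = -3W + 3:
E[Y] = -3 * E[W] + 3
E[W] = (-5 - 4)/2 = -4.5
E[Y] = -3 * (-4.5) + 3 = 16.5

16.5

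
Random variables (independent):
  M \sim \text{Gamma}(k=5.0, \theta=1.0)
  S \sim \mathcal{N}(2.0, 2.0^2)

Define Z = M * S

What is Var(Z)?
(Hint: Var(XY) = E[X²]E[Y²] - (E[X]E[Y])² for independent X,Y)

Var(XY) = E[X²]E[Y²] - (E[X]E[Y])²
E[M] = 5, Var(M) = 5
E[S] = 2, Var(S) = 4
E[M²] = 5 + 5² = 30
E[S²] = 4 + 2² = 8
Var(Z) = 30*8 - (5*2)²
= 240 - 100 = 140

140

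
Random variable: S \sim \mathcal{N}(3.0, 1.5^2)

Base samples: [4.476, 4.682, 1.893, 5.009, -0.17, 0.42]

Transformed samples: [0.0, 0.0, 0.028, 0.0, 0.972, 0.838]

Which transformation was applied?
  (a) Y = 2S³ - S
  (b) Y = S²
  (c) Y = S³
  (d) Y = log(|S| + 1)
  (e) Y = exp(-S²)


Checking option (e) Y = exp(-S²):
  S = 4.476 -> Y = 0.0 ✓
  S = 4.682 -> Y = 0.0 ✓
  S = 1.893 -> Y = 0.028 ✓
All samples match this transformation.

(e) exp(-S²)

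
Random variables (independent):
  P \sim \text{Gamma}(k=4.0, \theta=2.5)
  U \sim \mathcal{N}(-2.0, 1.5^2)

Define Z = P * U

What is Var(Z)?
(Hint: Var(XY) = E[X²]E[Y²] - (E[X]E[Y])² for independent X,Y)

Var(XY) = E[X²]E[Y²] - (E[X]E[Y])²
E[P] = 10, Var(P) = 25
E[U] = -2, Var(U) = 2.25
E[P²] = 25 + 10² = 125
E[U²] = 2.25 + (-2)² = 6.25
Var(Z) = 125*6.25 - (10*(-2))²
= 781.25 - 400 = 381.25

381.25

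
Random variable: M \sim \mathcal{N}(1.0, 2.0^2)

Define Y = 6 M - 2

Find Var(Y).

For Y = aM + b: Var(Y) = a² * Var(M)
Var(M) = 2.0^2 = 4
Var(Y) = 6² * 4 = 36 * 4 = 144

144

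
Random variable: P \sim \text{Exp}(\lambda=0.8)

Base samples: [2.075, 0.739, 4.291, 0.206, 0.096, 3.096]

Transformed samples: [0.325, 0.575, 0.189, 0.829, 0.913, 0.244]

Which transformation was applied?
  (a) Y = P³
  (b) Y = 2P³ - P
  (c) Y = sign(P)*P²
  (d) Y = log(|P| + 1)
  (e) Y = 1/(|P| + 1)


Checking option (e) Y = 1/(|P| + 1):
  P = 2.075 -> Y = 0.325 ✓
  P = 0.739 -> Y = 0.575 ✓
  P = 4.291 -> Y = 0.189 ✓
All samples match this transformation.

(e) 1/(|P| + 1)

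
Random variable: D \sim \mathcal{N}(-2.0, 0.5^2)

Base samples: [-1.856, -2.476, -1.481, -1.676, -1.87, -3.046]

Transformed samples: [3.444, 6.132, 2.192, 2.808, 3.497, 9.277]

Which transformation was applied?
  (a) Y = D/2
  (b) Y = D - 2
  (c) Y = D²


Checking option (c) Y = D²:
  D = -1.856 -> Y = 3.444 ✓
  D = -2.476 -> Y = 6.132 ✓
  D = -1.481 -> Y = 2.192 ✓
All samples match this transformation.

(c) D²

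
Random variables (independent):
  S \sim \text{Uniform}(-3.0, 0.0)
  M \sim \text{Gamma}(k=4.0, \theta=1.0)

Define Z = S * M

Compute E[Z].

For independent RVs: E[XY] = E[X]*E[Y]
E[S] = -1.5
E[M] = 4
E[Z] = -1.5 * 4 = -6

-6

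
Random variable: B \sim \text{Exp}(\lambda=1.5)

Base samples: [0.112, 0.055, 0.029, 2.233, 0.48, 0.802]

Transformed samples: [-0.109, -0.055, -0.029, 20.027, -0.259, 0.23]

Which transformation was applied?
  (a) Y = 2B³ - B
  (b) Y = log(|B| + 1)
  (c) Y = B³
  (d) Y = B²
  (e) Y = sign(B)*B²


Checking option (a) Y = 2B³ - B:
  B = 0.112 -> Y = -0.109 ✓
  B = 0.055 -> Y = -0.055 ✓
  B = 0.029 -> Y = -0.029 ✓
All samples match this transformation.

(a) 2B³ - B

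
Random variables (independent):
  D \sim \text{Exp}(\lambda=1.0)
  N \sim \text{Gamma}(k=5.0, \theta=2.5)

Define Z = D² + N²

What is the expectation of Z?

E[Z] = E[D²] + E[N²]
E[D²] = Var(D) + E[D]² = 1 + 1 = 2
E[N²] = Var(N) + E[N]² = 31.25 + 156.25 = 187.5
E[Z] = 2 + 187.5 = 189.5

189.5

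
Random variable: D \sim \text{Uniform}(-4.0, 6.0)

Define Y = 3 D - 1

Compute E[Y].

For Y = 3D - 1:
E[Y] = 3 * E[D] - 1
E[D] = (-4 + 6)/2 = 1
E[Y] = 3 * 1 - 1 = 2

2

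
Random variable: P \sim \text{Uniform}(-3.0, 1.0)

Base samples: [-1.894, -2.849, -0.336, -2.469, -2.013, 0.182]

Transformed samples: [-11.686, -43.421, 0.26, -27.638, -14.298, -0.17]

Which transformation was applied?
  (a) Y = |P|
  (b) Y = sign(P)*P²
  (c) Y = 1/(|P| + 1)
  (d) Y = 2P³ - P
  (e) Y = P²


Checking option (d) Y = 2P³ - P:
  P = -1.894 -> Y = -11.686 ✓
  P = -2.849 -> Y = -43.421 ✓
  P = -0.336 -> Y = 0.26 ✓
All samples match this transformation.

(d) 2P³ - P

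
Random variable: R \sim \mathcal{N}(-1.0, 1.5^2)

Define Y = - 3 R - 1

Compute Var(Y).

For Y = aR + b: Var(Y) = a² * Var(R)
Var(R) = 1.5^2 = 2.25
Var(Y) = (-3)² * 2.25 = 9 * 2.25 = 20.25

20.25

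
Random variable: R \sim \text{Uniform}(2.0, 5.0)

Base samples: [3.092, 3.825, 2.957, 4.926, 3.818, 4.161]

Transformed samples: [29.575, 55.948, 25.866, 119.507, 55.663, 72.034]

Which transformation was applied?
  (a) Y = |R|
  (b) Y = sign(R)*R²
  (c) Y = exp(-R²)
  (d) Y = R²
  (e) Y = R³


Checking option (e) Y = R³:
  R = 3.092 -> Y = 29.575 ✓
  R = 3.825 -> Y = 55.948 ✓
  R = 2.957 -> Y = 25.866 ✓
All samples match this transformation.

(e) R³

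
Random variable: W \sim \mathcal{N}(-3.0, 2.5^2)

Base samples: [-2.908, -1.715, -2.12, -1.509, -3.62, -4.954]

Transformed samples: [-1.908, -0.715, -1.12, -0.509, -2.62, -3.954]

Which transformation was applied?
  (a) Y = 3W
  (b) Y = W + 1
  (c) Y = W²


Checking option (b) Y = W + 1:
  W = -2.908 -> Y = -1.908 ✓
  W = -1.715 -> Y = -0.715 ✓
  W = -2.12 -> Y = -1.12 ✓
All samples match this transformation.

(b) W + 1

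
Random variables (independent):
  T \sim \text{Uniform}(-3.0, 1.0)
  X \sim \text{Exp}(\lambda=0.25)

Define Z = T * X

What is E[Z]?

For independent RVs: E[XY] = E[X]*E[Y]
E[T] = -1
E[X] = 4
E[Z] = -1 * 4 = -4

-4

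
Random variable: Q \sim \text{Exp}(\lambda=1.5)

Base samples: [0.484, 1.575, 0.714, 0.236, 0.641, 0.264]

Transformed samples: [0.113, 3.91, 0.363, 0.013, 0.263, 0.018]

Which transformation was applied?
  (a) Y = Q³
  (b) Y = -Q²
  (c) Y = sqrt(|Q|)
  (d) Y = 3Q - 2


Checking option (a) Y = Q³:
  Q = 0.484 -> Y = 0.113 ✓
  Q = 1.575 -> Y = 3.91 ✓
  Q = 0.714 -> Y = 0.363 ✓
All samples match this transformation.

(a) Q³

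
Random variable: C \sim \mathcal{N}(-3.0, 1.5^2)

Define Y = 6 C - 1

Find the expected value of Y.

For Y = 6C - 1:
E[Y] = 6 * E[C] - 1
E[C] = -3.0 = -3
E[Y] = 6 * (-3) - 1 = -19

-19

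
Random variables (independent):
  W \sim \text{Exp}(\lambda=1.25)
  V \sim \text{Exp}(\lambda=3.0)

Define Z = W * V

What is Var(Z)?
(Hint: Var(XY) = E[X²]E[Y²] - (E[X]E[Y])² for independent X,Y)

Var(XY) = E[X²]E[Y²] - (E[X]E[Y])²
E[W] = 0.8, Var(W) = 0.64
E[V] = 0.33333333, Var(V) = 0.11111111
E[W²] = 0.64 + 0.8² = 1.28
E[V²] = 0.11111111 + 0.33333333² = 0.22222222
Var(Z) = 1.28*0.22222222 - (0.8*0.33333333)²
= 0.28444444 - 0.071111111 = 0.21333333

0.21333333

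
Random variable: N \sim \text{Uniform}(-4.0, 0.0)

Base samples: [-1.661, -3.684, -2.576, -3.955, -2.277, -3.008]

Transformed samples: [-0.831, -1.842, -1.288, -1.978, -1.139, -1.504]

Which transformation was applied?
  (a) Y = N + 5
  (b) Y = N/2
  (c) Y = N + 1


Checking option (b) Y = N/2:
  N = -1.661 -> Y = -0.831 ✓
  N = -3.684 -> Y = -1.842 ✓
  N = -2.576 -> Y = -1.288 ✓
All samples match this transformation.

(b) N/2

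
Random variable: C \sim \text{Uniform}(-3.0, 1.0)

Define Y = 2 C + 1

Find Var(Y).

For Y = aC + b: Var(Y) = a² * Var(C)
Var(C) = (1 + 3)^2/12 = 1.3333333
Var(Y) = 2² * 1.3333333 = 4 * 1.3333333 = 5.3333333

5.3333333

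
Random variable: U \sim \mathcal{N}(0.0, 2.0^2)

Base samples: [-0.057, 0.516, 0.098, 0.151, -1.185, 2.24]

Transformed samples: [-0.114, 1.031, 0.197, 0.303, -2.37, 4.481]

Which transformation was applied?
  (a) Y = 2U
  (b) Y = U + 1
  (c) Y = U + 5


Checking option (a) Y = 2U:
  U = -0.057 -> Y = -0.114 ✓
  U = 0.516 -> Y = 1.031 ✓
  U = 0.098 -> Y = 0.197 ✓
All samples match this transformation.

(a) 2U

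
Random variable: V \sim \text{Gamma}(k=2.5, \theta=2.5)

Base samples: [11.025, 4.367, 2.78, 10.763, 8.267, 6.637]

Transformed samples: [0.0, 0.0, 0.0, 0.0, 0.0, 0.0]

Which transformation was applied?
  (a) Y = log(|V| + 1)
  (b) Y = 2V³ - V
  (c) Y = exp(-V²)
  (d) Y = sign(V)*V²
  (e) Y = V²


Checking option (c) Y = exp(-V²):
  V = 11.025 -> Y = 0.0 ✓
  V = 4.367 -> Y = 0.0 ✓
  V = 2.78 -> Y = 0.0 ✓
All samples match this transformation.

(c) exp(-V²)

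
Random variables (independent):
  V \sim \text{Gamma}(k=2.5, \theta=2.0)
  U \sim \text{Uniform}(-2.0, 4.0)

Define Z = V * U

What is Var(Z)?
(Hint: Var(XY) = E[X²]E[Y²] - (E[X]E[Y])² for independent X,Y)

Var(XY) = E[X²]E[Y²] - (E[X]E[Y])²
E[V] = 5, Var(V) = 10
E[U] = 1, Var(U) = 3
E[V²] = 10 + 5² = 35
E[U²] = 3 + 1² = 4
Var(Z) = 35*4 - (5*1)²
= 140 - 25 = 115

115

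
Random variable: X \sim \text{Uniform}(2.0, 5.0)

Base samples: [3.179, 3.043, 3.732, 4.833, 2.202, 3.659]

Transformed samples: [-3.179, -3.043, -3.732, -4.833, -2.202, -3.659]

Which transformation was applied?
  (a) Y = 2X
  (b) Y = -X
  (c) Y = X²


Checking option (b) Y = -X:
  X = 3.179 -> Y = -3.179 ✓
  X = 3.043 -> Y = -3.043 ✓
  X = 3.732 -> Y = -3.732 ✓
All samples match this transformation.

(b) -X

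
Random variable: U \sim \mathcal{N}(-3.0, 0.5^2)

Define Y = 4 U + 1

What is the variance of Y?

For Y = aU + b: Var(Y) = a² * Var(U)
Var(U) = 0.5^2 = 0.25
Var(Y) = 4² * 0.25 = 16 * 0.25 = 4

4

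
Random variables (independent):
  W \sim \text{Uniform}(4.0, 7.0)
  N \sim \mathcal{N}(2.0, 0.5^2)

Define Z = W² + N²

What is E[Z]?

E[Z] = E[W²] + E[N²]
E[W²] = Var(W) + E[W]² = 0.75 + 30.25 = 31
E[N²] = Var(N) + E[N]² = 0.25 + 4 = 4.25
E[Z] = 31 + 4.25 = 35.25

35.25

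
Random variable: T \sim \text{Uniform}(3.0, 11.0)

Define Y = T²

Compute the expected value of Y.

E[T²] = Var(T) + (E[T])² = 5.3333333 + 49 = 54.333333

54.333333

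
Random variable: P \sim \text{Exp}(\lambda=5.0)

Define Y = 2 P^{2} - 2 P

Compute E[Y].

E[Y] = 2*E[P²] - 2*E[P]
E[P] = 0.2
E[P²] = Var(P) + (E[P])² = 0.04 + 0.04 = 0.08
E[Y] = 2*0.08 - 2*0.2 = -0.24

-0.24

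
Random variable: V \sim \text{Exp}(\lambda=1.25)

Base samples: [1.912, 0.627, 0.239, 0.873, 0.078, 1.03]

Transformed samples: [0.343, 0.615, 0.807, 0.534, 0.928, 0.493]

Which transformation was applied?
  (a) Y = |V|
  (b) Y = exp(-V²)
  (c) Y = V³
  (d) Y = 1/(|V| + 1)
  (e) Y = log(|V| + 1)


Checking option (d) Y = 1/(|V| + 1):
  V = 1.912 -> Y = 0.343 ✓
  V = 0.627 -> Y = 0.615 ✓
  V = 0.239 -> Y = 0.807 ✓
All samples match this transformation.

(d) 1/(|V| + 1)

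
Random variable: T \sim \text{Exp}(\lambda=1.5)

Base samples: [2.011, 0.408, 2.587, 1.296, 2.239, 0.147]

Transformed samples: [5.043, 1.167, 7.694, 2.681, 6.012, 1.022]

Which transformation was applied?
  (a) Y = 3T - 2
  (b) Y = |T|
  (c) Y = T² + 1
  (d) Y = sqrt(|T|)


Checking option (c) Y = T² + 1:
  T = 2.011 -> Y = 5.043 ✓
  T = 0.408 -> Y = 1.167 ✓
  T = 2.587 -> Y = 7.694 ✓
All samples match this transformation.

(c) T² + 1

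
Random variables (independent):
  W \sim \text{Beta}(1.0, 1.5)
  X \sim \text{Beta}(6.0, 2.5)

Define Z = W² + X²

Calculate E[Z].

E[Z] = E[W²] + E[X²]
E[W²] = Var(W) + E[W]² = 0.068571429 + 0.16 = 0.22857143
E[X²] = Var(X) + E[X]² = 0.021853943 + 0.4982699 = 0.52012384
E[Z] = 0.22857143 + 0.52012384 = 0.74869527

0.74869527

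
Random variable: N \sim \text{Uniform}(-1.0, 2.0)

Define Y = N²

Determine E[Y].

Using E[X²] = Var(X) + (E[X])²:
E[N] = 0.5
Var(N) = (2 + 1)^2/12 = 0.75
E[N²] = 0.75 + 0.5² = 0.75 + 0.25 = 1

1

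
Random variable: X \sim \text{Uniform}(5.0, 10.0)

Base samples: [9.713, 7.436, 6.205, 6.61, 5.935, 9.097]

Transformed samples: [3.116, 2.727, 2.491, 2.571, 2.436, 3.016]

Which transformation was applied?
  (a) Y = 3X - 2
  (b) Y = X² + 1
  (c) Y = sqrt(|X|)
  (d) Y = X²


Checking option (c) Y = sqrt(|X|):
  X = 9.713 -> Y = 3.116 ✓
  X = 7.436 -> Y = 2.727 ✓
  X = 6.205 -> Y = 2.491 ✓
All samples match this transformation.

(c) sqrt(|X|)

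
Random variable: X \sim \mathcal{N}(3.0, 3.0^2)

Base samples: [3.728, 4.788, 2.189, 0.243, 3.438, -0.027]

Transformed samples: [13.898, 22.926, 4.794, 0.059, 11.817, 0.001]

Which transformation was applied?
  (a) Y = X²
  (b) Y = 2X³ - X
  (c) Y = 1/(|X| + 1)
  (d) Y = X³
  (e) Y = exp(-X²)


Checking option (a) Y = X²:
  X = 3.728 -> Y = 13.898 ✓
  X = 4.788 -> Y = 22.926 ✓
  X = 2.189 -> Y = 4.794 ✓
All samples match this transformation.

(a) X²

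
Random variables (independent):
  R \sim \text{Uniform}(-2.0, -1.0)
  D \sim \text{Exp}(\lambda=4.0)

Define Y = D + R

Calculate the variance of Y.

For independent RVs: Var(aX + bY) = a²Var(X) + b²Var(Y)
Var(R) = 0.083333333
Var(D) = 0.0625
Var(Y) = 1²*0.083333333 + 1²*0.0625
= 1*0.083333333 + 1*0.0625 = 0.14583333

0.14583333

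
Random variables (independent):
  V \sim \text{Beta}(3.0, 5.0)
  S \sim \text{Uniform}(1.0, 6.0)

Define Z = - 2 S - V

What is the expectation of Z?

E[Z] = -1*E[V] - 2*E[S]
E[V] = 0.375
E[S] = 3.5
E[Z] = -1*0.375 - 2*3.5 = -7.375

-7.375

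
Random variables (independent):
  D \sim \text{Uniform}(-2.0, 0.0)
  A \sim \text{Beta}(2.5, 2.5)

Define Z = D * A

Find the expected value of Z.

For independent RVs: E[XY] = E[X]*E[Y]
E[D] = -1
E[A] = 0.5
E[Z] = -1 * 0.5 = -0.5

-0.5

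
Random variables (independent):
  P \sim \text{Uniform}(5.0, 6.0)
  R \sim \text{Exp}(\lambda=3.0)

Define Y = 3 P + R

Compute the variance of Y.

For independent RVs: Var(aX + bY) = a²Var(X) + b²Var(Y)
Var(P) = 0.083333333
Var(R) = 0.11111111
Var(Y) = 3²*0.083333333 + 1²*0.11111111
= 9*0.083333333 + 1*0.11111111 = 0.86111111

0.86111111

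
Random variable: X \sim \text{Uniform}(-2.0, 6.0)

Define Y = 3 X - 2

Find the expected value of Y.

For Y = 3X - 2:
E[Y] = 3 * E[X] - 2
E[X] = (-2 + 6)/2 = 2
E[Y] = 3 * 2 - 2 = 4

4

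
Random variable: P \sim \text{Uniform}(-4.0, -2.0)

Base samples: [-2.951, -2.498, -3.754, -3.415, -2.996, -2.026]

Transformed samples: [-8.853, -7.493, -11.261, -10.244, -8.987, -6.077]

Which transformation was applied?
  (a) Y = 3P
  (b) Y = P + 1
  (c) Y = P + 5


Checking option (a) Y = 3P:
  P = -2.951 -> Y = -8.853 ✓
  P = -2.498 -> Y = -7.493 ✓
  P = -3.754 -> Y = -11.261 ✓
All samples match this transformation.

(a) 3P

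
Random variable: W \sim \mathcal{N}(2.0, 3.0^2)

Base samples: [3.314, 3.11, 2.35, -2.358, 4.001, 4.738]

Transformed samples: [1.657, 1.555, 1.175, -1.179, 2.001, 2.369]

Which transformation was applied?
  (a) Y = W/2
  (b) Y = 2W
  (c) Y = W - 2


Checking option (a) Y = W/2:
  W = 3.314 -> Y = 1.657 ✓
  W = 3.11 -> Y = 1.555 ✓
  W = 2.35 -> Y = 1.175 ✓
All samples match this transformation.

(a) W/2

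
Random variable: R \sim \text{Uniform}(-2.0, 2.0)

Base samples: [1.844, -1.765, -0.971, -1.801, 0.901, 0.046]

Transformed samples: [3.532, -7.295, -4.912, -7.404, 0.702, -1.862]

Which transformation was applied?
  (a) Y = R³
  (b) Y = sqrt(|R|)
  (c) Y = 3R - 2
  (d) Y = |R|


Checking option (c) Y = 3R - 2:
  R = 1.844 -> Y = 3.532 ✓
  R = -1.765 -> Y = -7.295 ✓
  R = -0.971 -> Y = -4.912 ✓
All samples match this transformation.

(c) 3R - 2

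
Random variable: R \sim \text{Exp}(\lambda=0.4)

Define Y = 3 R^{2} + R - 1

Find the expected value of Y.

E[Y] = 3*E[R²] + 1*E[R] - 1
E[R] = 2.5
E[R²] = Var(R) + (E[R])² = 6.25 + 6.25 = 12.5
E[Y] = 3*12.5 + 1*2.5 - 1 = 39

39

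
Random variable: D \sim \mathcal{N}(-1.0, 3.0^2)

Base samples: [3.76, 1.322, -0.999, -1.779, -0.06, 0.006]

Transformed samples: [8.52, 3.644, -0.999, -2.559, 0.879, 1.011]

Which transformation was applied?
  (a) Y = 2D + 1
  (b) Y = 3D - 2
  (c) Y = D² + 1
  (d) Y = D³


Checking option (a) Y = 2D + 1:
  D = 3.76 -> Y = 8.52 ✓
  D = 1.322 -> Y = 3.644 ✓
  D = -0.999 -> Y = -0.999 ✓
All samples match this transformation.

(a) 2D + 1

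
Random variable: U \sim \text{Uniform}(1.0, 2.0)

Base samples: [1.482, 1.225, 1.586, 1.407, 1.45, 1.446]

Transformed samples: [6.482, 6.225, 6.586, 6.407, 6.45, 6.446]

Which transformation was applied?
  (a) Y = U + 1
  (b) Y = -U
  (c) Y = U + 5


Checking option (c) Y = U + 5:
  U = 1.482 -> Y = 6.482 ✓
  U = 1.225 -> Y = 6.225 ✓
  U = 1.586 -> Y = 6.586 ✓
All samples match this transformation.

(c) U + 5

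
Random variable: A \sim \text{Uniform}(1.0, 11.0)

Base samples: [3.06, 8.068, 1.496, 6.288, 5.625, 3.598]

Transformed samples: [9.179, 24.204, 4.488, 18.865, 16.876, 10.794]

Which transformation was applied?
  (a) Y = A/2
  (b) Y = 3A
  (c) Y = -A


Checking option (b) Y = 3A:
  A = 3.06 -> Y = 9.179 ✓
  A = 8.068 -> Y = 24.204 ✓
  A = 1.496 -> Y = 4.488 ✓
All samples match this transformation.

(b) 3A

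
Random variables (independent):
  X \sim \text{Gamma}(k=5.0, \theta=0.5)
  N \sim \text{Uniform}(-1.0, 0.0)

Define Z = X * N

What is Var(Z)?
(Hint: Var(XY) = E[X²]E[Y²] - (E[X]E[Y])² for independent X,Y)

Var(XY) = E[X²]E[Y²] - (E[X]E[Y])²
E[X] = 2.5, Var(X) = 1.25
E[N] = -0.5, Var(N) = 0.083333333
E[X²] = 1.25 + 2.5² = 7.5
E[N²] = 0.083333333 + (-0.5)² = 0.33333333
Var(Z) = 7.5*0.33333333 - (2.5*(-0.5))²
= 2.5 - 1.5625 = 0.9375

0.9375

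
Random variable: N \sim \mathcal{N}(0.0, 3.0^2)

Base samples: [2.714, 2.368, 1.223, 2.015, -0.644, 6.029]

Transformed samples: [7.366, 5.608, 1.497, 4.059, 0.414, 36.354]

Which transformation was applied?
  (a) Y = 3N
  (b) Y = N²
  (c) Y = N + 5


Checking option (b) Y = N²:
  N = 2.714 -> Y = 7.366 ✓
  N = 2.368 -> Y = 5.608 ✓
  N = 1.223 -> Y = 1.497 ✓
All samples match this transformation.

(b) N²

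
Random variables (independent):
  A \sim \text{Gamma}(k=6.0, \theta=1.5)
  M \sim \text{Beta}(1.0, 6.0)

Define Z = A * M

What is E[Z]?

For independent RVs: E[XY] = E[X]*E[Y]
E[A] = 9
E[M] = 0.14285714
E[Z] = 9 * 0.14285714 = 1.2857143

1.2857143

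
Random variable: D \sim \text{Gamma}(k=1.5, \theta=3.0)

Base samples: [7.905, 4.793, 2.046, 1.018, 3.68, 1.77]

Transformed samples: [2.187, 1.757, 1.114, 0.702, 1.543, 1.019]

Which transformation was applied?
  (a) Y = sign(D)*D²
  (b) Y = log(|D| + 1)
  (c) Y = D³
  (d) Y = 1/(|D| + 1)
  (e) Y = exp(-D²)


Checking option (b) Y = log(|D| + 1):
  D = 7.905 -> Y = 2.187 ✓
  D = 4.793 -> Y = 1.757 ✓
  D = 2.046 -> Y = 1.114 ✓
All samples match this transformation.

(b) log(|D| + 1)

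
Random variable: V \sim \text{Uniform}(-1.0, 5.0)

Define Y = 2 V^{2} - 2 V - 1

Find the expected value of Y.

E[Y] = 2*E[V²] - 2*E[V] - 1
E[V] = 2
E[V²] = Var(V) + (E[V])² = 3 + 4 = 7
E[Y] = 2*7 - 2*2 - 1 = 9

9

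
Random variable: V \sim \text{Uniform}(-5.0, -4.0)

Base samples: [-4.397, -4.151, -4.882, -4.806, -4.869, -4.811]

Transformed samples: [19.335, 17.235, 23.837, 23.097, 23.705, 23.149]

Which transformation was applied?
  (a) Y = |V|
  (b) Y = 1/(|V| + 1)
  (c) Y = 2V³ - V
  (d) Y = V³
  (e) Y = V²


Checking option (e) Y = V²:
  V = -4.397 -> Y = 19.335 ✓
  V = -4.151 -> Y = 17.235 ✓
  V = -4.882 -> Y = 23.837 ✓
All samples match this transformation.

(e) V²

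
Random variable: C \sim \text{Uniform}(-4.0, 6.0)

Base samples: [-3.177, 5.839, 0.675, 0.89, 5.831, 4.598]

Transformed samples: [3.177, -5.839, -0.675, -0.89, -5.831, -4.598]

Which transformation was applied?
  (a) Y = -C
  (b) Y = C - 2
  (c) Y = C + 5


Checking option (a) Y = -C:
  C = -3.177 -> Y = 3.177 ✓
  C = 5.839 -> Y = -5.839 ✓
  C = 0.675 -> Y = -0.675 ✓
All samples match this transformation.

(a) -C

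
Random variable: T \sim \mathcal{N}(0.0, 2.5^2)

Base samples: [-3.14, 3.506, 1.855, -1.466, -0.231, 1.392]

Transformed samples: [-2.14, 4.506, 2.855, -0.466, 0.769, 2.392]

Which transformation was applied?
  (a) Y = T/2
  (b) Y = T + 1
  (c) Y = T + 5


Checking option (b) Y = T + 1:
  T = -3.14 -> Y = -2.14 ✓
  T = 3.506 -> Y = 4.506 ✓
  T = 1.855 -> Y = 2.855 ✓
All samples match this transformation.

(b) T + 1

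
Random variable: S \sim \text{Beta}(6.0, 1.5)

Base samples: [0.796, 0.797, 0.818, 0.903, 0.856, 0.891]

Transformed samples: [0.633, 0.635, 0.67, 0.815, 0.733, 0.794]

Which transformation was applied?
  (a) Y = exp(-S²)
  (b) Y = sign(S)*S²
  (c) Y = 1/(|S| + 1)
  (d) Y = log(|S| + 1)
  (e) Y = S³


Checking option (b) Y = sign(S)*S²:
  S = 0.796 -> Y = 0.633 ✓
  S = 0.797 -> Y = 0.635 ✓
  S = 0.818 -> Y = 0.67 ✓
All samples match this transformation.

(b) sign(S)*S²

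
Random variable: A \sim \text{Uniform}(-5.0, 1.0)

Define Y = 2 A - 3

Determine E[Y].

For Y = 2A - 3:
E[Y] = 2 * E[A] - 3
E[A] = (-5 + 1)/2 = -2
E[Y] = 2 * (-2) - 3 = -7

-7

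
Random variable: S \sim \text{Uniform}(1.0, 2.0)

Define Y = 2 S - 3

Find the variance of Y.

For Y = aS + b: Var(Y) = a² * Var(S)
Var(S) = (2 - 1)^2/12 = 0.083333333
Var(Y) = 2² * 0.083333333 = 4 * 0.083333333 = 0.33333333

0.33333333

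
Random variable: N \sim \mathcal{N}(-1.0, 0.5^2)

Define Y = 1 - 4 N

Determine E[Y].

For Y = -4N + 1:
E[Y] = -4 * E[N] + 1
E[N] = -1.0 = -1
E[Y] = -4 * (-1) + 1 = 5

5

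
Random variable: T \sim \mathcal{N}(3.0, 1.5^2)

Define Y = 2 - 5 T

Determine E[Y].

For Y = -5T + 2:
E[Y] = -5 * E[T] + 2
E[T] = 3.0 = 3
E[Y] = -5 * 3 + 2 = -13

-13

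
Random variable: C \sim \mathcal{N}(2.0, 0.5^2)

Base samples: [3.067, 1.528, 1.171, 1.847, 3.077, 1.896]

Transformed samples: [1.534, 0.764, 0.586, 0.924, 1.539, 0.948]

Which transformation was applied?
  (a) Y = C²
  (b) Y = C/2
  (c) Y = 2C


Checking option (b) Y = C/2:
  C = 3.067 -> Y = 1.534 ✓
  C = 1.528 -> Y = 0.764 ✓
  C = 1.171 -> Y = 0.586 ✓
All samples match this transformation.

(b) C/2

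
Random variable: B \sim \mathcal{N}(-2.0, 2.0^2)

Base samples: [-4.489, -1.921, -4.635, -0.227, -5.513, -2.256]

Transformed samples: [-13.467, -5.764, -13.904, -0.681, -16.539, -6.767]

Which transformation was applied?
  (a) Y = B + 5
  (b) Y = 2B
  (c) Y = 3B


Checking option (c) Y = 3B:
  B = -4.489 -> Y = -13.467 ✓
  B = -1.921 -> Y = -5.764 ✓
  B = -4.635 -> Y = -13.904 ✓
All samples match this transformation.

(c) 3B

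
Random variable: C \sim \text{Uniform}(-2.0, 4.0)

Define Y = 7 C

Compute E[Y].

For Y = 7C:
E[Y] = 7 * E[C]
E[C] = (-2 + 4)/2 = 1
E[Y] = 7 * 1 = 7

7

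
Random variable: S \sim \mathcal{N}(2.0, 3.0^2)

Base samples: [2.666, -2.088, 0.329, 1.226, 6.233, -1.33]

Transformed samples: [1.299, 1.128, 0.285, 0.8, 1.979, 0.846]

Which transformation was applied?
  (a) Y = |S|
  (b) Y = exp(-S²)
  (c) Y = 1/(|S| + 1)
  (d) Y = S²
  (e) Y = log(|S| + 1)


Checking option (e) Y = log(|S| + 1):
  S = 2.666 -> Y = 1.299 ✓
  S = -2.088 -> Y = 1.128 ✓
  S = 0.329 -> Y = 0.285 ✓
All samples match this transformation.

(e) log(|S| + 1)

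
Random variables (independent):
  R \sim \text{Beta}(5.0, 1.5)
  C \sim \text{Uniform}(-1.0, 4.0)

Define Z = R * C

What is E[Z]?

For independent RVs: E[XY] = E[X]*E[Y]
E[R] = 0.76923077
E[C] = 1.5
E[Z] = 0.76923077 * 1.5 = 1.1538462

1.1538462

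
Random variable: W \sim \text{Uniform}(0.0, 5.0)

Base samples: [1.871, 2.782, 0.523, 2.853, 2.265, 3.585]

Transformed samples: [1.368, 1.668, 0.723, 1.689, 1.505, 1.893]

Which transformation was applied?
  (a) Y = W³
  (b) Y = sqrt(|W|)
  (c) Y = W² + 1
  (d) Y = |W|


Checking option (b) Y = sqrt(|W|):
  W = 1.871 -> Y = 1.368 ✓
  W = 2.782 -> Y = 1.668 ✓
  W = 0.523 -> Y = 0.723 ✓
All samples match this transformation.

(b) sqrt(|W|)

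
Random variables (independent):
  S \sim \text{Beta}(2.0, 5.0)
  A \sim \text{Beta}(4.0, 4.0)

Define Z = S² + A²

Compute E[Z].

E[Z] = E[S²] + E[A²]
E[S²] = Var(S) + E[S]² = 0.025510204 + 0.081632653 = 0.10714286
E[A²] = Var(A) + E[A]² = 0.027777778 + 0.25 = 0.27777778
E[Z] = 0.10714286 + 0.27777778 = 0.38492063

0.38492063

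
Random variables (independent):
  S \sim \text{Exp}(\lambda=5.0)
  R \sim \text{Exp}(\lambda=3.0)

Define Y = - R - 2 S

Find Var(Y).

For independent RVs: Var(aX + bY) = a²Var(X) + b²Var(Y)
Var(S) = 0.04
Var(R) = 0.11111111
Var(Y) = (-2)²*0.04 + (-1)²*0.11111111
= 4*0.04 + 1*0.11111111 = 0.27111111

0.27111111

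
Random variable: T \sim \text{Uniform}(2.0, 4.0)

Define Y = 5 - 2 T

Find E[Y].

For Y = -2T + 5:
E[Y] = -2 * E[T] + 5
E[T] = (2 + 4)/2 = 3
E[Y] = -2 * 3 + 5 = -1

-1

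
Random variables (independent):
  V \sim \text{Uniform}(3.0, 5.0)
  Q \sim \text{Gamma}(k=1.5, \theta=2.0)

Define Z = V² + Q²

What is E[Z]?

E[Z] = E[V²] + E[Q²]
E[V²] = Var(V) + E[V]² = 0.33333333 + 16 = 16.333333
E[Q²] = Var(Q) + E[Q]² = 6 + 9 = 15
E[Z] = 16.333333 + 15 = 31.333333

31.333333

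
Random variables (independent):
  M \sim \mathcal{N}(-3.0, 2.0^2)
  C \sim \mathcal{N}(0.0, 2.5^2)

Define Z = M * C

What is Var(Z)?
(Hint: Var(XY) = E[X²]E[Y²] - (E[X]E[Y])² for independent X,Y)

Var(XY) = E[X²]E[Y²] - (E[X]E[Y])²
E[M] = -3, Var(M) = 4
E[C] = 0, Var(C) = 6.25
E[M²] = 4 + (-3)² = 13
E[C²] = 6.25 + 0² = 6.25
Var(Z) = 13*6.25 - (-3*0)²
= 81.25 - 0 = 81.25

81.25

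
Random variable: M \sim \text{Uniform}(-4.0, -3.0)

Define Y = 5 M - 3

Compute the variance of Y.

For Y = aM + b: Var(Y) = a² * Var(M)
Var(M) = (-3 + 4)^2/12 = 0.083333333
Var(Y) = 5² * 0.083333333 = 25 * 0.083333333 = 2.0833333

2.0833333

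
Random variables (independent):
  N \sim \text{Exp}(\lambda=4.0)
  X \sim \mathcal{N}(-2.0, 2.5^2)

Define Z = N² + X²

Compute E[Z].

E[Z] = E[N²] + E[X²]
E[N²] = Var(N) + E[N]² = 0.0625 + 0.0625 = 0.125
E[X²] = Var(X) + E[X]² = 6.25 + 4 = 10.25
E[Z] = 0.125 + 10.25 = 10.375

10.375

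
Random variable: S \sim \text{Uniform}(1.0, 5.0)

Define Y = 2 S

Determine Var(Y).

For Y = aS + b: Var(Y) = a² * Var(S)
Var(S) = (5 - 1)^2/12 = 1.3333333
Var(Y) = 2² * 1.3333333 = 4 * 1.3333333 = 5.3333333

5.3333333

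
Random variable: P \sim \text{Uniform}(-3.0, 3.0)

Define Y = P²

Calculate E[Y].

E[P²] = Var(P) + (E[P])² = 3 + 0 = 3

3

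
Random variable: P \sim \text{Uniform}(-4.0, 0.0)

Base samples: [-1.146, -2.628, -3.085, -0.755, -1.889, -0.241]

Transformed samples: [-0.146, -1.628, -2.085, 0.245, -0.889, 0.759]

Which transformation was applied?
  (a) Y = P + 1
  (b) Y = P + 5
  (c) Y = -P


Checking option (a) Y = P + 1:
  P = -1.146 -> Y = -0.146 ✓
  P = -2.628 -> Y = -1.628 ✓
  P = -3.085 -> Y = -2.085 ✓
All samples match this transformation.

(a) P + 1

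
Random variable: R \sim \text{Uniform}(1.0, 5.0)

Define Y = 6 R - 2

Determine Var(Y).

For Y = aR + b: Var(Y) = a² * Var(R)
Var(R) = (5 - 1)^2/12 = 1.3333333
Var(Y) = 6² * 1.3333333 = 36 * 1.3333333 = 48

48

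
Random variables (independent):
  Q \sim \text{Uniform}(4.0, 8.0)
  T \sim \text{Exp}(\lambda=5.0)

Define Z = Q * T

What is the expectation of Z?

For independent RVs: E[XY] = E[X]*E[Y]
E[Q] = 6
E[T] = 0.2
E[Z] = 6 * 0.2 = 1.2

1.2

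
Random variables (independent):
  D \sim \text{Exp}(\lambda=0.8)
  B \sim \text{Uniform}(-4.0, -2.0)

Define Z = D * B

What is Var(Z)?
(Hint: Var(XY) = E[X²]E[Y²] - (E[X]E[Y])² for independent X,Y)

Var(XY) = E[X²]E[Y²] - (E[X]E[Y])²
E[D] = 1.25, Var(D) = 1.5625
E[B] = -3, Var(B) = 0.33333333
E[D²] = 1.5625 + 1.25² = 3.125
E[B²] = 0.33333333 + (-3)² = 9.3333333
Var(Z) = 3.125*9.3333333 - (1.25*(-3))²
= 29.166667 - 14.0625 = 15.104167

15.104167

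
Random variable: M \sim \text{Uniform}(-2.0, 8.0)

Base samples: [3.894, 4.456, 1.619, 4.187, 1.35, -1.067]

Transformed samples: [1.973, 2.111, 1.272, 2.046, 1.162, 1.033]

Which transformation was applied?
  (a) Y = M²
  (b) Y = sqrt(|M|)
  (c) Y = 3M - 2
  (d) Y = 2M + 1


Checking option (b) Y = sqrt(|M|):
  M = 3.894 -> Y = 1.973 ✓
  M = 4.456 -> Y = 2.111 ✓
  M = 1.619 -> Y = 1.272 ✓
All samples match this transformation.

(b) sqrt(|M|)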